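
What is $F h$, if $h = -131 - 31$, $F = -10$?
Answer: $1620$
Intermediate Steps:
$h = -162$
$F h = \left(-10\right) \left(-162\right) = 1620$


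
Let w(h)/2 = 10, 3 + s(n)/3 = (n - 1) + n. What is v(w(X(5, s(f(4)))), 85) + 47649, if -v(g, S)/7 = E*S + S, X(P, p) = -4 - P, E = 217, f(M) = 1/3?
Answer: -82061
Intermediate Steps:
f(M) = ⅓
s(n) = -12 + 6*n (s(n) = -9 + 3*((n - 1) + n) = -9 + 3*((-1 + n) + n) = -9 + 3*(-1 + 2*n) = -9 + (-3 + 6*n) = -12 + 6*n)
w(h) = 20 (w(h) = 2*10 = 20)
v(g, S) = -1526*S (v(g, S) = -7*(217*S + S) = -1526*S)
v(w(X(5, s(f(4)))), 85) + 47649 = -1526*85 + 47649 = -129710 + 47649 = -82061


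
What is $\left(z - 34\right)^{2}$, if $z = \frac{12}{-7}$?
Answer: $\frac{62500}{49} \approx 1275.5$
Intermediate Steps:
$z = - \frac{12}{7}$ ($z = 12 \left(- \frac{1}{7}\right) = - \frac{12}{7} \approx -1.7143$)
$\left(z - 34\right)^{2} = \left(- \frac{12}{7} - 34\right)^{2} = \left(- \frac{250}{7}\right)^{2} = \frac{62500}{49}$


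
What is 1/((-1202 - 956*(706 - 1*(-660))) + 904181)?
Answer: -1/402917 ≈ -2.4819e-6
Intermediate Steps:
1/((-1202 - 956*(706 - 1*(-660))) + 904181) = 1/((-1202 - 956*(706 + 660)) + 904181) = 1/((-1202 - 956*1366) + 904181) = 1/((-1202 - 1305896) + 904181) = 1/(-1307098 + 904181) = 1/(-402917) = -1/402917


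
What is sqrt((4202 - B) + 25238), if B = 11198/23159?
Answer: 3*sqrt(1754396566462)/23159 ≈ 171.58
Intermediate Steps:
B = 11198/23159 (B = 11198*(1/23159) = 11198/23159 ≈ 0.48353)
sqrt((4202 - B) + 25238) = sqrt((4202 - 1*11198/23159) + 25238) = sqrt((4202 - 11198/23159) + 25238) = sqrt(97302920/23159 + 25238) = sqrt(681789762/23159) = 3*sqrt(1754396566462)/23159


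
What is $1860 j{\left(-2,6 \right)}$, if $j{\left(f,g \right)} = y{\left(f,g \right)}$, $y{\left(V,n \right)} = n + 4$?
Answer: $18600$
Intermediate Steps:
$y{\left(V,n \right)} = 4 + n$
$j{\left(f,g \right)} = 4 + g$
$1860 j{\left(-2,6 \right)} = 1860 \left(4 + 6\right) = 1860 \cdot 10 = 18600$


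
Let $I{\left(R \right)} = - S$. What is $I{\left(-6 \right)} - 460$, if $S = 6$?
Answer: $-466$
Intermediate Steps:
$I{\left(R \right)} = -6$ ($I{\left(R \right)} = \left(-1\right) 6 = -6$)
$I{\left(-6 \right)} - 460 = -6 - 460 = -466$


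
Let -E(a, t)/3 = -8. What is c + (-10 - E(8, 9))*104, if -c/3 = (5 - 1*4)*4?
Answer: -3548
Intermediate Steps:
E(a, t) = 24 (E(a, t) = -3*(-8) = 24)
c = -12 (c = -3*(5 - 1*4)*4 = -3*(5 - 4)*4 = -3*4 = -12)
c + (-10 - E(8, 9))*104 = -12 + (-10 - 1*24)*104 = -12 + (-10 - 24)*104 = -12 - 34*104 = -12 - 3536 = -3548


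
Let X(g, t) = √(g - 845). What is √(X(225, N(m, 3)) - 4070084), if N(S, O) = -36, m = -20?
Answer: √(-4070084 + 2*I*√155) ≈ 0.006 + 2017.4*I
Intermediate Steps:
X(g, t) = √(-845 + g)
√(X(225, N(m, 3)) - 4070084) = √(√(-845 + 225) - 4070084) = √(√(-620) - 4070084) = √(2*I*√155 - 4070084) = √(-4070084 + 2*I*√155)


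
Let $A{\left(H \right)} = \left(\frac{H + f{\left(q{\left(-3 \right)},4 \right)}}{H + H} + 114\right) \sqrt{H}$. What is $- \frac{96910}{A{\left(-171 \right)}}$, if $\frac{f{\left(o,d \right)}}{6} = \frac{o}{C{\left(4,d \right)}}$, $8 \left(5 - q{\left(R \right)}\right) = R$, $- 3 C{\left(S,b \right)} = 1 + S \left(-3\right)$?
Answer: $\frac{8528080 i \sqrt{19}}{574203} \approx 64.739 i$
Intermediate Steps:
$C{\left(S,b \right)} = - \frac{1}{3} + S$ ($C{\left(S,b \right)} = - \frac{1 + S \left(-3\right)}{3} = - \frac{1 - 3 S}{3} = - \frac{1}{3} + S$)
$q{\left(R \right)} = 5 - \frac{R}{8}$
$f{\left(o,d \right)} = \frac{18 o}{11}$ ($f{\left(o,d \right)} = 6 \frac{o}{- \frac{1}{3} + 4} = 6 \frac{o}{\frac{11}{3}} = 6 o \frac{3}{11} = 6 \frac{3 o}{11} = \frac{18 o}{11}$)
$A{\left(H \right)} = \sqrt{H} \left(114 + \frac{\frac{387}{44} + H}{2 H}\right)$ ($A{\left(H \right)} = \left(\frac{H + \frac{18 \left(5 - - \frac{3}{8}\right)}{11}}{H + H} + 114\right) \sqrt{H} = \left(\frac{H + \frac{18 \left(5 + \frac{3}{8}\right)}{11}}{2 H} + 114\right) \sqrt{H} = \left(\left(H + \frac{18}{11} \cdot \frac{43}{8}\right) \frac{1}{2 H} + 114\right) \sqrt{H} = \left(\left(H + \frac{387}{44}\right) \frac{1}{2 H} + 114\right) \sqrt{H} = \left(\left(\frac{387}{44} + H\right) \frac{1}{2 H} + 114\right) \sqrt{H} = \left(\frac{\frac{387}{44} + H}{2 H} + 114\right) \sqrt{H} = \left(114 + \frac{\frac{387}{44} + H}{2 H}\right) \sqrt{H} = \sqrt{H} \left(114 + \frac{\frac{387}{44} + H}{2 H}\right)$)
$- \frac{96910}{A{\left(-171 \right)}} = - \frac{96910}{\frac{1}{88} \frac{1}{\sqrt{-171}} \left(387 + 10076 \left(-171\right)\right)} = - \frac{96910}{\frac{1}{88} \left(- \frac{i \sqrt{19}}{57}\right) \left(387 - 1722996\right)} = - \frac{96910}{\frac{1}{88} \left(- \frac{i \sqrt{19}}{57}\right) \left(-1722609\right)} = - \frac{96910}{\frac{574203}{1672} i \sqrt{19}} = - 96910 \left(- \frac{88 i \sqrt{19}}{574203}\right) = \frac{8528080 i \sqrt{19}}{574203}$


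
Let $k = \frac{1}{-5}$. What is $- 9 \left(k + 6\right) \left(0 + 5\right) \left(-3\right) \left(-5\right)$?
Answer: $-3915$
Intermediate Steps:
$k = - \frac{1}{5} \approx -0.2$
$- 9 \left(k + 6\right) \left(0 + 5\right) \left(-3\right) \left(-5\right) = - 9 \left(- \frac{1}{5} + 6\right) \left(0 + 5\right) \left(-3\right) \left(-5\right) = - 9 \cdot \frac{29}{5} \cdot 5 \left(-3\right) \left(-5\right) = - 9 \cdot 29 \left(-3\right) \left(-5\right) = - 9 \left(\left(-87\right) \left(-5\right)\right) = \left(-9\right) 435 = -3915$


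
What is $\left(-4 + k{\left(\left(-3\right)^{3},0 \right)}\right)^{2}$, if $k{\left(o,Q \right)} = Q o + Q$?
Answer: $16$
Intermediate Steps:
$k{\left(o,Q \right)} = Q + Q o$
$\left(-4 + k{\left(\left(-3\right)^{3},0 \right)}\right)^{2} = \left(-4 + 0 \left(1 + \left(-3\right)^{3}\right)\right)^{2} = \left(-4 + 0 \left(1 - 27\right)\right)^{2} = \left(-4 + 0 \left(-26\right)\right)^{2} = \left(-4 + 0\right)^{2} = \left(-4\right)^{2} = 16$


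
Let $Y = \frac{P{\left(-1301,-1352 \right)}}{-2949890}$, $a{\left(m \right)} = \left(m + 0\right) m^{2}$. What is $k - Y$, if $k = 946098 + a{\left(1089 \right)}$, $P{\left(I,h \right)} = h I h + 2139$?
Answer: $\frac{762495390800333}{589978} \approx 1.2924 \cdot 10^{9}$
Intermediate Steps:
$a{\left(m \right)} = m^{3}$ ($a{\left(m \right)} = m m^{2} = m^{3}$)
$P{\left(I,h \right)} = 2139 + I h^{2}$ ($P{\left(I,h \right)} = I h h + 2139 = I h^{2} + 2139 = 2139 + I h^{2}$)
$Y = \frac{475620193}{589978}$ ($Y = \frac{2139 - 1301 \left(-1352\right)^{2}}{-2949890} = \left(2139 - 2378103104\right) \left(- \frac{1}{2949890}\right) = \left(-2378100965\right) \left(- \frac{1}{2949890}\right) = \frac{475620193}{589978} \approx 806.17$)
$k = 1292414067$ ($k = 946098 + 1089^{3} = 946098 + 1291467969 = 1292414067$)
$k - Y = 1292414067 - \frac{475620193}{589978} = \frac{762495390800333}{589978}$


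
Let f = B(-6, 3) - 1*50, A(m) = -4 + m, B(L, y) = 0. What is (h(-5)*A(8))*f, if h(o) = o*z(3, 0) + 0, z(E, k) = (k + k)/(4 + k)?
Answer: 0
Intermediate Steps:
z(E, k) = 2*k/(4 + k) (z(E, k) = (2*k)/(4 + k) = 2*k/(4 + k))
f = -50 (f = 0 - 1*50 = 0 - 50 = -50)
h(o) = 0 (h(o) = o*(2*0/(4 + 0)) + 0 = o*(2*0/4) + 0 = o*(2*0*(1/4)) + 0 = o*0 + 0 = 0 + 0 = 0)
(h(-5)*A(8))*f = (0*(-4 + 8))*(-50) = (0*4)*(-50) = 0*(-50) = 0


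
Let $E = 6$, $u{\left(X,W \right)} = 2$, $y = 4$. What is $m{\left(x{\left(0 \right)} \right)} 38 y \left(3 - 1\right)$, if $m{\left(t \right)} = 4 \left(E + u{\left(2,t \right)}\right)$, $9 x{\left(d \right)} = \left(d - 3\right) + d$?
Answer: $9728$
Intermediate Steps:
$x{\left(d \right)} = - \frac{1}{3} + \frac{2 d}{9}$ ($x{\left(d \right)} = \frac{\left(d - 3\right) + d}{9} = \frac{\left(-3 + d\right) + d}{9} = \frac{-3 + 2 d}{9} = - \frac{1}{3} + \frac{2 d}{9}$)
$m{\left(t \right)} = 32$ ($m{\left(t \right)} = 4 \left(6 + 2\right) = 4 \cdot 8 = 32$)
$m{\left(x{\left(0 \right)} \right)} 38 y \left(3 - 1\right) = 32 \cdot 38 \cdot 4 \left(3 - 1\right) = 1216 \cdot 4 \cdot 2 = 1216 \cdot 8 = 9728$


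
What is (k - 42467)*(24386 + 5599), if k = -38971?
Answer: -2441918430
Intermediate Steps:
(k - 42467)*(24386 + 5599) = (-38971 - 42467)*(24386 + 5599) = -81438*29985 = -2441918430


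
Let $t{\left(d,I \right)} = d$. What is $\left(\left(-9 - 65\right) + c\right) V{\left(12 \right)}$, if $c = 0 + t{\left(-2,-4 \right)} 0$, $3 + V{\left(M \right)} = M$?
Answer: $-666$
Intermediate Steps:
$V{\left(M \right)} = -3 + M$
$c = 0$ ($c = 0 - 0 = 0 + 0 = 0$)
$\left(\left(-9 - 65\right) + c\right) V{\left(12 \right)} = \left(\left(-9 - 65\right) + 0\right) \left(-3 + 12\right) = \left(\left(-9 - 65\right) + 0\right) 9 = \left(-74 + 0\right) 9 = \left(-74\right) 9 = -666$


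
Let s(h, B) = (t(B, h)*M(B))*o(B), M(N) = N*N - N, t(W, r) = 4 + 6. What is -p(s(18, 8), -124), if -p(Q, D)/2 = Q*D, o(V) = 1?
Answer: -138880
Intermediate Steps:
t(W, r) = 10
M(N) = N² - N
s(h, B) = 10*B*(-1 + B) (s(h, B) = (10*(B*(-1 + B)))*1 = (10*B*(-1 + B))*1 = 10*B*(-1 + B))
p(Q, D) = -2*D*Q (p(Q, D) = -2*Q*D = -2*D*Q)
-p(s(18, 8), -124) = -(-2)*(-124)*10*8*(-1 + 8) = -(-2)*(-124)*10*8*7 = -(-2)*(-124)*560 = -1*138880 = -138880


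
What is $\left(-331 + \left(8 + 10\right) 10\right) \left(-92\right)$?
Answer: $13892$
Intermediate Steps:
$\left(-331 + \left(8 + 10\right) 10\right) \left(-92\right) = \left(-331 + 18 \cdot 10\right) \left(-92\right) = \left(-331 + 180\right) \left(-92\right) = \left(-151\right) \left(-92\right) = 13892$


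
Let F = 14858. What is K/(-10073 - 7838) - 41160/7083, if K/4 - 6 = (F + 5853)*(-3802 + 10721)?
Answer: -1353565414180/42287871 ≈ -32008.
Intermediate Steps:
K = 573197660 (K = 24 + 4*((14858 + 5853)*(-3802 + 10721)) = 24 + 4*(20711*6919) = 24 + 4*143299409 = 24 + 573197636 = 573197660)
K/(-10073 - 7838) - 41160/7083 = 573197660/(-10073 - 7838) - 41160/7083 = 573197660/(-17911) - 41160*1/7083 = 573197660*(-1/17911) - 13720/2361 = -573197660/17911 - 13720/2361 = -1353565414180/42287871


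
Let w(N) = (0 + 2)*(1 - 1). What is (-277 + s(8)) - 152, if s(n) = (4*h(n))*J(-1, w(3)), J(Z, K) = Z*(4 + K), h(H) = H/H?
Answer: -445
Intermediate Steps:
h(H) = 1
w(N) = 0 (w(N) = 2*0 = 0)
s(n) = -16 (s(n) = (4*1)*(-(4 + 0)) = 4*(-1*4) = 4*(-4) = -16)
(-277 + s(8)) - 152 = (-277 - 16) - 152 = -293 - 152 = -445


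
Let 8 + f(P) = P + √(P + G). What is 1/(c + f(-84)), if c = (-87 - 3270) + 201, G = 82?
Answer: -1624/5274753 - I*√2/10549506 ≈ -0.00030788 - 1.3405e-7*I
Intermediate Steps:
f(P) = -8 + P + √(82 + P) (f(P) = -8 + (P + √(P + 82)) = -8 + (P + √(82 + P)) = -8 + P + √(82 + P))
c = -3156 (c = -3357 + 201 = -3156)
1/(c + f(-84)) = 1/(-3156 + (-8 - 84 + √(82 - 84))) = 1/(-3156 + (-8 - 84 + √(-2))) = 1/(-3156 + (-8 - 84 + I*√2)) = 1/(-3156 + (-92 + I*√2)) = 1/(-3248 + I*√2)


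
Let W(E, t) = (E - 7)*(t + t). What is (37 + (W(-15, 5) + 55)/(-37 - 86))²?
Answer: 2471184/1681 ≈ 1470.1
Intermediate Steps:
W(E, t) = 2*t*(-7 + E) (W(E, t) = (-7 + E)*(2*t) = 2*t*(-7 + E))
(37 + (W(-15, 5) + 55)/(-37 - 86))² = (37 + (2*5*(-7 - 15) + 55)/(-37 - 86))² = (37 + (2*5*(-22) + 55)/(-123))² = (37 + (-220 + 55)*(-1/123))² = (37 - 165*(-1/123))² = (37 + 55/41)² = (1572/41)² = 2471184/1681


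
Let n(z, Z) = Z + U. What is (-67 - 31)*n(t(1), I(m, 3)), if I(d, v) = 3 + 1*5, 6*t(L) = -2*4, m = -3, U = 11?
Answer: -1862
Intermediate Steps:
t(L) = -4/3 (t(L) = (-2*4)/6 = (⅙)*(-8) = -4/3)
I(d, v) = 8 (I(d, v) = 3 + 5 = 8)
n(z, Z) = 11 + Z (n(z, Z) = Z + 11 = 11 + Z)
(-67 - 31)*n(t(1), I(m, 3)) = (-67 - 31)*(11 + 8) = -98*19 = -1862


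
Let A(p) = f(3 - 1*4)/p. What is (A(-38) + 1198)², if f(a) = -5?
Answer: 2072889841/1444 ≈ 1.4355e+6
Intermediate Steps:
A(p) = -5/p
(A(-38) + 1198)² = (-5/(-38) + 1198)² = (-5*(-1/38) + 1198)² = (5/38 + 1198)² = (45529/38)² = 2072889841/1444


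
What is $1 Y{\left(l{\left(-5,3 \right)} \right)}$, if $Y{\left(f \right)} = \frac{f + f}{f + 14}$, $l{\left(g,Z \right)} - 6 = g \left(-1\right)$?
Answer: $\frac{22}{25} \approx 0.88$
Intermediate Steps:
$l{\left(g,Z \right)} = 6 - g$ ($l{\left(g,Z \right)} = 6 + g \left(-1\right) = 6 - g$)
$Y{\left(f \right)} = \frac{2 f}{14 + f}$
$1 Y{\left(l{\left(-5,3 \right)} \right)} = 1 \frac{2 \left(6 - -5\right)}{14 + \left(6 - -5\right)} = 1 \frac{2 \left(6 + 5\right)}{14 + \left(6 + 5\right)} = 1 \cdot 2 \cdot 11 \frac{1}{14 + 11} = 1 \cdot 2 \cdot 11 \cdot \frac{1}{25} = 1 \cdot \frac{22}{25} = \frac{22}{25}$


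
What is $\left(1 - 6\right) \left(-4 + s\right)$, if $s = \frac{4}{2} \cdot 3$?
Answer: $-10$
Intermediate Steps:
$s = 6$ ($s = 4 \cdot \frac{1}{2} \cdot 3 = 2 \cdot 3 = 6$)
$\left(1 - 6\right) \left(-4 + s\right) = \left(1 - 6\right) \left(-4 + 6\right) = \left(1 - 6\right) 2 = \left(-5\right) 2 = -10$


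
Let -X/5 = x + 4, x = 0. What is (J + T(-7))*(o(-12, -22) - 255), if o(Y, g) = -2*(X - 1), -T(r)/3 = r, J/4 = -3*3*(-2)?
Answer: -19809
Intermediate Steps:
J = 72 (J = 4*(-3*3*(-2)) = 4*(-9*(-2)) = 4*18 = 72)
T(r) = -3*r
X = -20 (X = -5*(0 + 4) = -5*4 = -20)
o(Y, g) = 42 (o(Y, g) = -2*(-20 - 1) = -2*(-21) = 42)
(J + T(-7))*(o(-12, -22) - 255) = (72 - 3*(-7))*(42 - 255) = (72 + 21)*(-213) = 93*(-213) = -19809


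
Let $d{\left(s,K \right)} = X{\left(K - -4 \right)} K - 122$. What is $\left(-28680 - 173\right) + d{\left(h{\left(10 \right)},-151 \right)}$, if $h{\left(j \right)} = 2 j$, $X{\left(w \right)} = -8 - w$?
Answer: $-49964$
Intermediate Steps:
$d{\left(s,K \right)} = -122 + K \left(-12 - K\right)$ ($d{\left(s,K \right)} = \left(-8 - \left(K - -4\right)\right) K - 122 = \left(-8 - \left(K + 4\right)\right) K - 122 = \left(-8 - \left(4 + K\right)\right) K - 122 = \left(-12 - K\right) K - 122 = K \left(-12 - K\right) - 122 = -122 + K \left(-12 - K\right)$)
$\left(-28680 - 173\right) + d{\left(h{\left(10 \right)},-151 \right)} = \left(-28680 - 173\right) - \left(122 - 151 \left(12 - 151\right)\right) = -28853 - \left(122 - -20989\right) = -28853 - 21111 = -49964$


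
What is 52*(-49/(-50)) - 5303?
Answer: -131301/25 ≈ -5252.0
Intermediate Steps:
52*(-49/(-50)) - 5303 = 52*(-49*(-1/50)) - 5303 = 52*(49/50) - 5303 = 1274/25 - 5303 = -131301/25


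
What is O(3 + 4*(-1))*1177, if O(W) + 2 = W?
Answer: -3531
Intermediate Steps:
O(W) = -2 + W
O(3 + 4*(-1))*1177 = (-2 + (3 + 4*(-1)))*1177 = (-2 + (3 - 4))*1177 = (-2 - 1)*1177 = -3*1177 = -3531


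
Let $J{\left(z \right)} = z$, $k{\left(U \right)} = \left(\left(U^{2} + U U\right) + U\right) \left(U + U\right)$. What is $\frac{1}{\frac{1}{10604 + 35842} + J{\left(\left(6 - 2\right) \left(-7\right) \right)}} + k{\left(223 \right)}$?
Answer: $\frac{57816694666116}{1300487} \approx 4.4458 \cdot 10^{7}$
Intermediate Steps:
$k{\left(U \right)} = 2 U \left(U + 2 U^{2}\right)$ ($k{\left(U \right)} = \left(\left(U^{2} + U^{2}\right) + U\right) 2 U = \left(2 U^{2} + U\right) 2 U = \left(U + 2 U^{2}\right) 2 U = 2 U \left(U + 2 U^{2}\right)$)
$\frac{1}{\frac{1}{10604 + 35842} + J{\left(\left(6 - 2\right) \left(-7\right) \right)}} + k{\left(223 \right)} = \frac{1}{\frac{1}{10604 + 35842} + \left(6 - 2\right) \left(-7\right)} + 223^{2} \left(2 + 4 \cdot 223\right) = \frac{1}{\frac{1}{46446} + 4 \left(-7\right)} + 49729 \left(2 + 892\right) = \frac{1}{\frac{1}{46446} - 28} + 49729 \cdot 894 = \frac{1}{- \frac{1300487}{46446}} + 44457726 = - \frac{46446}{1300487} + 44457726 = \frac{57816694666116}{1300487}$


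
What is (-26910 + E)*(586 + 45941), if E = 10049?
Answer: -784491747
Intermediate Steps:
(-26910 + E)*(586 + 45941) = (-26910 + 10049)*(586 + 45941) = -16861*46527 = -784491747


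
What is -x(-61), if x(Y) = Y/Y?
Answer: -1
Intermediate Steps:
x(Y) = 1
-x(-61) = -1*1 = -1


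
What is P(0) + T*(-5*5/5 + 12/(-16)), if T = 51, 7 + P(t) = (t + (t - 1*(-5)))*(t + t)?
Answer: -1201/4 ≈ -300.25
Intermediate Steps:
P(t) = -7 + 2*t*(5 + 2*t) (P(t) = -7 + (t + (t - 1*(-5)))*(t + t) = -7 + (t + (t + 5))*(2*t) = -7 + (t + (5 + t))*(2*t) = -7 + (5 + 2*t)*(2*t) = -7 + 2*t*(5 + 2*t))
P(0) + T*(-5*5/5 + 12/(-16)) = (-7 + 4*0**2 + 10*0) + 51*(-5*5/5 + 12/(-16)) = (-7 + 4*0 + 0) + 51*(-25*1/5 + 12*(-1/16)) = (-7 + 0 + 0) + 51*(-5 - 3/4) = -7 + 51*(-23/4) = -7 - 1173/4 = -1201/4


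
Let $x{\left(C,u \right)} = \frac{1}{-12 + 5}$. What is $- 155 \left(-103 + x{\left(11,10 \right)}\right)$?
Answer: $\frac{111910}{7} \approx 15987.0$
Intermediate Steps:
$x{\left(C,u \right)} = - \frac{1}{7}$ ($x{\left(C,u \right)} = \frac{1}{-7} = - \frac{1}{7}$)
$- 155 \left(-103 + x{\left(11,10 \right)}\right) = - 155 \left(-103 - \frac{1}{7}\right) = \left(-155\right) \left(- \frac{722}{7}\right) = \frac{111910}{7}$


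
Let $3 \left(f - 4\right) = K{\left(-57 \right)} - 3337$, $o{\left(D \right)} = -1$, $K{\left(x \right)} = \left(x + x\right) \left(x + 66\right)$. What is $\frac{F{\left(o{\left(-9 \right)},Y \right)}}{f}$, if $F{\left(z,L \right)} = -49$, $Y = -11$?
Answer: $\frac{147}{4351} \approx 0.033785$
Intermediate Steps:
$K{\left(x \right)} = 2 x \left(66 + x\right)$
$f = - \frac{4351}{3}$ ($f = 4 + \frac{2 \left(-57\right) \left(66 - 57\right) - 3337}{3} = 4 + \frac{2 \left(-57\right) 9 - 3337}{3} = 4 + \frac{-1026 - 3337}{3} = 4 + \frac{1}{3} \left(-4363\right) = 4 - \frac{4363}{3} = - \frac{4351}{3} \approx -1450.3$)
$\frac{F{\left(o{\left(-9 \right)},Y \right)}}{f} = - \frac{49}{- \frac{4351}{3}} = \left(-49\right) \left(- \frac{3}{4351}\right) = \frac{147}{4351}$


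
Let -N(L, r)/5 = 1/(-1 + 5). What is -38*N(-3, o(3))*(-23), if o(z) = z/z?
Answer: -2185/2 ≈ -1092.5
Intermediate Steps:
o(z) = 1
N(L, r) = -5/4 (N(L, r) = -5/(-1 + 5) = -5/4)
-38*N(-3, o(3))*(-23) = -38*(-5/4)*(-23) = (95/2)*(-23) = -2185/2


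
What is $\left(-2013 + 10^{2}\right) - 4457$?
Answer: $-6370$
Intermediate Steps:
$\left(-2013 + 10^{2}\right) - 4457 = \left(-2013 + 100\right) - 4457 = -1913 - 4457 = -6370$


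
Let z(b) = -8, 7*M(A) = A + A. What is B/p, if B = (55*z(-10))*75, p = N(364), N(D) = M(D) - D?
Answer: 1650/13 ≈ 126.92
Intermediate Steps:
M(A) = 2*A/7 (M(A) = (A + A)/7 = (2*A)/7 = 2*A/7)
N(D) = -5*D/7 (N(D) = 2*D/7 - D = -5*D/7)
p = -260 (p = -5/7*364 = -260)
B = -33000 (B = (55*(-8))*75 = -440*75 = -33000)
B/p = -33000/(-260) = -33000*(-1/260) = 1650/13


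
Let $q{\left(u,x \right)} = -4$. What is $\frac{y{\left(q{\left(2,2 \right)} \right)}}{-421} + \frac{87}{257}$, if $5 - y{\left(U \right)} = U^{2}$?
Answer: $\frac{39454}{108197} \approx 0.36465$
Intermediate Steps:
$y{\left(U \right)} = 5 - U^{2}$
$\frac{y{\left(q{\left(2,2 \right)} \right)}}{-421} + \frac{87}{257} = \frac{5 - \left(-4\right)^{2}}{-421} + \frac{87}{257} = \left(5 - 16\right) \left(- \frac{1}{421}\right) + 87 \cdot \frac{1}{257} = \left(5 - 16\right) \left(- \frac{1}{421}\right) + \frac{87}{257} = \left(-11\right) \left(- \frac{1}{421}\right) + \frac{87}{257} = \frac{11}{421} + \frac{87}{257} = \frac{39454}{108197}$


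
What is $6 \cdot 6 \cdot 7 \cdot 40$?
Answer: $10080$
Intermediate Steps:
$6 \cdot 6 \cdot 7 \cdot 40 = 36 \cdot 7 \cdot 40 = 252 \cdot 40 = 10080$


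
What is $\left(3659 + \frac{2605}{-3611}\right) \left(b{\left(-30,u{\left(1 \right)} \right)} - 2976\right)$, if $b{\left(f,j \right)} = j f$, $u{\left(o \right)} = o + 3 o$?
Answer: $- \frac{40898296224}{3611} \approx -1.1326 \cdot 10^{7}$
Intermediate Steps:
$u{\left(o \right)} = 4 o$
$b{\left(f,j \right)} = f j$
$\left(3659 + \frac{2605}{-3611}\right) \left(b{\left(-30,u{\left(1 \right)} \right)} - 2976\right) = \left(3659 + \frac{2605}{-3611}\right) \left(- 30 \cdot 4 \cdot 1 - 2976\right) = \left(3659 + 2605 \left(- \frac{1}{3611}\right)\right) \left(\left(-30\right) 4 - 2976\right) = \left(3659 - \frac{2605}{3611}\right) \left(-120 - 2976\right) = \frac{13210044}{3611} \left(-3096\right) = - \frac{40898296224}{3611}$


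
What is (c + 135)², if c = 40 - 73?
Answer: 10404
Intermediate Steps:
c = -33
(c + 135)² = (-33 + 135)² = 102² = 10404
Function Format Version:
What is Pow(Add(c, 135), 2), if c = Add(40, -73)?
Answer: 10404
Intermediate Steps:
c = -33
Pow(Add(c, 135), 2) = Pow(Add(-33, 135), 2) = Pow(102, 2) = 10404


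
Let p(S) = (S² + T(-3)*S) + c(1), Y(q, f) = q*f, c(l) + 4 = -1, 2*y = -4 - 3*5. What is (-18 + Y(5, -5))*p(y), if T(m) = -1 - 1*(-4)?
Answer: -9761/4 ≈ -2440.3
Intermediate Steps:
T(m) = 3 (T(m) = -1 + 4 = 3)
y = -19/2 (y = (-4 - 3*5)/2 = (-4 - 15)/2 = (½)*(-19) = -19/2 ≈ -9.5000)
c(l) = -5 (c(l) = -4 - 1 = -5)
Y(q, f) = f*q
p(S) = -5 + S² + 3*S (p(S) = (S² + 3*S) - 5 = -5 + S² + 3*S)
(-18 + Y(5, -5))*p(y) = (-18 - 5*5)*(-5 + (-19/2)² + 3*(-19/2)) = (-18 - 25)*(-5 + 361/4 - 57/2) = -43*227/4 = -9761/4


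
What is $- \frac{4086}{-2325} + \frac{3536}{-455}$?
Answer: $- \frac{32626}{5425} \approx -6.014$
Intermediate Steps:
$- \frac{4086}{-2325} + \frac{3536}{-455} = \left(-4086\right) \left(- \frac{1}{2325}\right) + 3536 \left(- \frac{1}{455}\right) = \frac{1362}{775} - \frac{272}{35} = - \frac{32626}{5425}$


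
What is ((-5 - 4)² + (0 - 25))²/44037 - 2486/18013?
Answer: -7569602/113319783 ≈ -0.066799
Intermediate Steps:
((-5 - 4)² + (0 - 25))²/44037 - 2486/18013 = ((-9)² - 25)²*(1/44037) - 2486*1/18013 = (81 - 25)²*(1/44037) - 2486/18013 = 56²*(1/44037) - 2486/18013 = 3136*(1/44037) - 2486/18013 = 448/6291 - 2486/18013 = -7569602/113319783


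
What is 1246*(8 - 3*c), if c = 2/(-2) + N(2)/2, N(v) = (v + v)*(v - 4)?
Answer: 28658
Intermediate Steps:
N(v) = 2*v*(-4 + v) (N(v) = (2*v)*(-4 + v) = 2*v*(-4 + v))
c = -5 (c = 2/(-2) + (2*2*(-4 + 2))/2 = 2*(-1/2) + (2*2*(-2))*(1/2) = -1 - 8*1/2 = -1 - 4 = -5)
1246*(8 - 3*c) = 1246*(8 - 3*(-5)) = 1246*(8 + 15) = 1246*23 = 28658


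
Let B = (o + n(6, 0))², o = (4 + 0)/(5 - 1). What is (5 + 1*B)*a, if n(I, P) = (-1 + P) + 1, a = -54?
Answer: -324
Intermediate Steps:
n(I, P) = P
o = 1 (o = 4/4 = 4*(¼) = 1)
B = 1 (B = (1 + 0)² = 1² = 1)
(5 + 1*B)*a = (5 + 1*1)*(-54) = (5 + 1)*(-54) = 6*(-54) = -324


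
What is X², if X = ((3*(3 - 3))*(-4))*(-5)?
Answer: 0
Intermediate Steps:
X = 0 (X = ((3*0)*(-4))*(-5) = (0*(-4))*(-5) = 0*(-5) = 0)
X² = 0² = 0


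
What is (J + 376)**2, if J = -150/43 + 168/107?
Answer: 2962357322500/21169201 ≈ 1.3994e+5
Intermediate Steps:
J = -8826/4601 (J = -150*1/43 + 168*(1/107) = -150/43 + 168/107 = -8826/4601 ≈ -1.9183)
(J + 376)**2 = (-8826/4601 + 376)**2 = (1721150/4601)**2 = 2962357322500/21169201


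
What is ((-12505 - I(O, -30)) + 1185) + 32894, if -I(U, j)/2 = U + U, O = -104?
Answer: 21158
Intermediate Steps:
I(U, j) = -4*U (I(U, j) = -2*(U + U) = -4*U)
((-12505 - I(O, -30)) + 1185) + 32894 = ((-12505 - (-4)*(-104)) + 1185) + 32894 = ((-12505 - 1*416) + 1185) + 32894 = ((-12505 - 416) + 1185) + 32894 = (-12921 + 1185) + 32894 = -11736 + 32894 = 21158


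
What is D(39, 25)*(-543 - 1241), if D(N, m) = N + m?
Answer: -114176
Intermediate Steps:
D(39, 25)*(-543 - 1241) = (39 + 25)*(-543 - 1241) = 64*(-1784) = -114176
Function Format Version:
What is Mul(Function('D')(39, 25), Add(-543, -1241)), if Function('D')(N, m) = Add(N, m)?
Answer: -114176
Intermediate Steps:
Mul(Function('D')(39, 25), Add(-543, -1241)) = Mul(Add(39, 25), Add(-543, -1241)) = Mul(64, -1784) = -114176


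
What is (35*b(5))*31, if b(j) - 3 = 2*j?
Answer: 14105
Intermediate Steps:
b(j) = 3 + 2*j
(35*b(5))*31 = (35*(3 + 2*5))*31 = (35*(3 + 10))*31 = (35*13)*31 = 455*31 = 14105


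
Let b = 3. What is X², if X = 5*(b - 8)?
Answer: 625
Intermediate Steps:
X = -25 (X = 5*(3 - 8) = 5*(-5) = -25)
X² = (-25)² = 625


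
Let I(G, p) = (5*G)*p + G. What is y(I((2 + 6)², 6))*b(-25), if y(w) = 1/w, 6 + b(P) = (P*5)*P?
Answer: 3119/1984 ≈ 1.5721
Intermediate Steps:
I(G, p) = G + 5*G*p (I(G, p) = 5*G*p + G = G + 5*G*p)
b(P) = -6 + 5*P² (b(P) = -6 + (P*5)*P = -6 + (5*P)*P = -6 + 5*P²)
y(I((2 + 6)², 6))*b(-25) = (-6 + 5*(-25)²)/(((2 + 6)²*(1 + 5*6))) = (-6 + 5*625)/((8²*(1 + 30))) = (-6 + 3125)/((64*31)) = 3119/1984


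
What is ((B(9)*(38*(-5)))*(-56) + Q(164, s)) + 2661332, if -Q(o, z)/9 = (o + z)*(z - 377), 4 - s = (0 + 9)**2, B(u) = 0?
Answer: 3016814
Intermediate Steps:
s = -77 (s = 4 - (0 + 9)**2 = 4 - 1*9**2 = 4 - 1*81 = 4 - 81 = -77)
Q(o, z) = -9*(-377 + z)*(o + z) (Q(o, z) = -9*(o + z)*(z - 377) = -9*(o + z)*(-377 + z) = -9*(-377 + z)*(o + z))
((B(9)*(38*(-5)))*(-56) + Q(164, s)) + 2661332 = ((0*(38*(-5)))*(-56) + (-9*(-77)**2 + 3393*164 + 3393*(-77) - 9*164*(-77))) + 2661332 = ((0*(-190))*(-56) + (-9*5929 + 556452 - 261261 + 113652)) + 2661332 = (0*(-56) + (-53361 + 556452 - 261261 + 113652)) + 2661332 = (0 + 355482) + 2661332 = 355482 + 2661332 = 3016814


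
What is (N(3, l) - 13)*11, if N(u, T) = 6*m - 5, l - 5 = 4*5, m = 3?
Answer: 0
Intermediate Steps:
l = 25 (l = 5 + 4*5 = 5 + 20 = 25)
N(u, T) = 13 (N(u, T) = 6*3 - 5 = 18 - 5 = 13)
(N(3, l) - 13)*11 = (13 - 13)*11 = 0*11 = 0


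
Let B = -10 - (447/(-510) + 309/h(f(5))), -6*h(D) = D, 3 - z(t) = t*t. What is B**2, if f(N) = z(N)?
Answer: 30502971801/3496900 ≈ 8722.9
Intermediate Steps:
z(t) = 3 - t**2 (z(t) = 3 - t*t = 3 - t**2)
f(N) = 3 - N**2
h(D) = -D/6
B = -174651/1870 (B = -10 - (447/(-510) + 309/((-(3 - 1*5**2)/6))) = -10 - (447*(-1/510) + 309/((-(3 - 1*25)/6))) = -10 - (-149/170 + 309/((-(3 - 25)/6))) = -10 - (-149/170 + 309/((-1/6*(-22)))) = -10 - (-149/170 + 309/(11/3)) = -10 - (-149/170 + 309*(3/11)) = -10 - (-149/170 + 927/11) = -10 - 1*155951/1870 = -10 - 155951/1870 = -174651/1870 ≈ -93.396)
B**2 = (-174651/1870)**2 = 30502971801/3496900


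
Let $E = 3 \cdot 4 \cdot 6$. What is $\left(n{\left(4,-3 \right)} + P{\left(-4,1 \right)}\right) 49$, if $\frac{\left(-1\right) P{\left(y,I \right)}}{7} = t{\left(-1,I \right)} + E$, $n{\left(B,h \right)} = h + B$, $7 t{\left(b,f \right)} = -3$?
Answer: $-24500$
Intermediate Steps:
$t{\left(b,f \right)} = - \frac{3}{7}$ ($t{\left(b,f \right)} = \frac{1}{7} \left(-3\right) = - \frac{3}{7}$)
$n{\left(B,h \right)} = B + h$
$E = 72$ ($E = 12 \cdot 6 = 72$)
$P{\left(y,I \right)} = -501$ ($P{\left(y,I \right)} = - 7 \left(- \frac{3}{7} + 72\right) = \left(-7\right) \frac{501}{7} = -501$)
$\left(n{\left(4,-3 \right)} + P{\left(-4,1 \right)}\right) 49 = \left(\left(4 - 3\right) - 501\right) 49 = \left(1 - 501\right) 49 = \left(-500\right) 49 = -24500$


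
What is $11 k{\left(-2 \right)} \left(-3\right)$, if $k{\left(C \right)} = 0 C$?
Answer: $0$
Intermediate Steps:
$k{\left(C \right)} = 0$
$11 k{\left(-2 \right)} \left(-3\right) = 11 \cdot 0 \left(-3\right) = 0 \left(-3\right) = 0$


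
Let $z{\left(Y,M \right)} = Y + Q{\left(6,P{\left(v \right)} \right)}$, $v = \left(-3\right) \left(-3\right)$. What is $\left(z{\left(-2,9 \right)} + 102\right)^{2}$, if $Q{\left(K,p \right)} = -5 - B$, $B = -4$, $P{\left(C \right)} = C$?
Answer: $9801$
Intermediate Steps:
$v = 9$
$Q{\left(K,p \right)} = -1$ ($Q{\left(K,p \right)} = -5 - -4 = -5 + 4 = -1$)
$z{\left(Y,M \right)} = -1 + Y$ ($z{\left(Y,M \right)} = Y - 1 = -1 + Y$)
$\left(z{\left(-2,9 \right)} + 102\right)^{2} = \left(\left(-1 - 2\right) + 102\right)^{2} = \left(-3 + 102\right)^{2} = 99^{2} = 9801$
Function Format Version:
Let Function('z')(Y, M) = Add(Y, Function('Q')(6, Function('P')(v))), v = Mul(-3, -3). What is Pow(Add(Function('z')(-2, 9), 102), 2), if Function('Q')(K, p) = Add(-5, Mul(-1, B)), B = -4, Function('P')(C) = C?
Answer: 9801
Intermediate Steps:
v = 9
Function('Q')(K, p) = -1 (Function('Q')(K, p) = Add(-5, Mul(-1, -4)) = Add(-5, 4) = -1)
Function('z')(Y, M) = Add(-1, Y) (Function('z')(Y, M) = Add(Y, -1) = Add(-1, Y))
Pow(Add(Function('z')(-2, 9), 102), 2) = Pow(Add(Add(-1, -2), 102), 2) = Pow(Add(-3, 102), 2) = Pow(99, 2) = 9801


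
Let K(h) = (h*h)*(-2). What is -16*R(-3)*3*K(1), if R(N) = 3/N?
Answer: -96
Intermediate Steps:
K(h) = -2*h² (K(h) = h²*(-2) = -2*h²)
-16*R(-3)*3*K(1) = -16*(3/(-3))*3*(-2*1²) = -16*(3*(-⅓))*3*(-2*1) = -16*(-1*3)*(-2) = -(-48)*(-2) = -16*6 = -96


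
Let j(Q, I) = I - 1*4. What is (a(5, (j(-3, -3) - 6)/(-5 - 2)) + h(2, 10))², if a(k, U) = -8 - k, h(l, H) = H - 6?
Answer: 81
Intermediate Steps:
j(Q, I) = -4 + I (j(Q, I) = I - 4 = -4 + I)
h(l, H) = -6 + H
(a(5, (j(-3, -3) - 6)/(-5 - 2)) + h(2, 10))² = ((-8 - 1*5) + (-6 + 10))² = ((-8 - 5) + 4)² = (-13 + 4)² = (-9)² = 81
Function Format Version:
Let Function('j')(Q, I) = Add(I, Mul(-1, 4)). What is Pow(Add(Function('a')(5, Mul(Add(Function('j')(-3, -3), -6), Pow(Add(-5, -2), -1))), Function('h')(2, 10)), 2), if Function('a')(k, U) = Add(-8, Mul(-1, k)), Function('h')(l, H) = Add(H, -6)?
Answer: 81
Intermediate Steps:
Function('j')(Q, I) = Add(-4, I) (Function('j')(Q, I) = Add(I, -4) = Add(-4, I))
Function('h')(l, H) = Add(-6, H)
Pow(Add(Function('a')(5, Mul(Add(Function('j')(-3, -3), -6), Pow(Add(-5, -2), -1))), Function('h')(2, 10)), 2) = Pow(Add(Add(-8, Mul(-1, 5)), Add(-6, 10)), 2) = Pow(Add(Add(-8, -5), 4), 2) = Pow(Add(-13, 4), 2) = Pow(-9, 2) = 81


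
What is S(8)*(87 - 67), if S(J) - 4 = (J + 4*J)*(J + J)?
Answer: 12880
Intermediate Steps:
S(J) = 4 + 10*J**2 (S(J) = 4 + (J + 4*J)*(J + J) = 4 + (5*J)*(2*J) = 4 + 10*J**2)
S(8)*(87 - 67) = (4 + 10*8**2)*(87 - 67) = (4 + 10*64)*20 = (4 + 640)*20 = 644*20 = 12880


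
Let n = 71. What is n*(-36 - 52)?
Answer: -6248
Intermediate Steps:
n*(-36 - 52) = 71*(-36 - 52) = 71*(-88) = -6248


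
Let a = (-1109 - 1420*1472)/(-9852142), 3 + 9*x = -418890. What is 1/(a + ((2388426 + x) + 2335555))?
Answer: 29556426/138248336686351 ≈ 2.1379e-7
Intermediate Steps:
x = -139631/3 (x = -1/3 + (1/9)*(-418890) = -1/3 - 139630/3 = -139631/3 ≈ -46544.)
a = 2091349/9852142 (a = (-1109 - 2090240)*(-1/9852142) = -2091349*(-1/9852142) = 2091349/9852142 ≈ 0.21227)
1/(a + ((2388426 + x) + 2335555)) = 1/(2091349/9852142 + ((2388426 - 139631/3) + 2335555)) = 1/(2091349/9852142 + (7025647/3 + 2335555)) = 1/(2091349/9852142 + 14032312/3) = 1/(138248336686351/29556426) = 29556426/138248336686351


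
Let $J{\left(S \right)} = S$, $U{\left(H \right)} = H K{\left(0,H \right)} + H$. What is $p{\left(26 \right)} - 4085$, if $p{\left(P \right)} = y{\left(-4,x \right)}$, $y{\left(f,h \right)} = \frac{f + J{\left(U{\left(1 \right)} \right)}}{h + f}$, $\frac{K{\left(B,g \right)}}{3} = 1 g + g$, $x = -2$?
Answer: $- \frac{8171}{2} \approx -4085.5$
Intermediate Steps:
$K{\left(B,g \right)} = 6 g$ ($K{\left(B,g \right)} = 3 \left(1 g + g\right) = 3 \left(g + g\right) = 3 \cdot 2 g = 6 g$)
$U{\left(H \right)} = H + 6 H^{2}$ ($U{\left(H \right)} = H 6 H + H = 6 H^{2} + H = H + 6 H^{2}$)
$y{\left(f,h \right)} = \frac{7 + f}{f + h}$ ($y{\left(f,h \right)} = \frac{f + 1 \left(1 + 6 \cdot 1\right)}{h + f} = \frac{f + 1 \left(1 + 6\right)}{f + h} = \frac{f + 1 \cdot 7}{f + h} = \frac{f + 7}{f + h} = \frac{7 + f}{f + h}$)
$p{\left(P \right)} = - \frac{1}{2}$ ($p{\left(P \right)} = \frac{7 - 4}{-4 - 2} = \frac{1}{-6} \cdot 3 = \left(- \frac{1}{6}\right) 3 = - \frac{1}{2}$)
$p{\left(26 \right)} - 4085 = - \frac{1}{2} - 4085 = - \frac{8171}{2}$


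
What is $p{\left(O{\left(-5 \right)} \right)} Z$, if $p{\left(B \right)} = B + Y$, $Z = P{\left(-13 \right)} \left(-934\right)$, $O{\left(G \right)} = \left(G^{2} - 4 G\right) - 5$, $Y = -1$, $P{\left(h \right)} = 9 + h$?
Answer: $145704$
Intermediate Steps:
$O{\left(G \right)} = -5 + G^{2} - 4 G$
$Z = 3736$ ($Z = \left(9 - 13\right) \left(-934\right) = \left(-4\right) \left(-934\right) = 3736$)
$p{\left(B \right)} = -1 + B$ ($p{\left(B \right)} = B - 1 = -1 + B$)
$p{\left(O{\left(-5 \right)} \right)} Z = \left(-1 - \left(-15 - 25\right)\right) 3736 = \left(-1 + \left(-5 + 25 + 20\right)\right) 3736 = \left(-1 + 40\right) 3736 = 39 \cdot 3736 = 145704$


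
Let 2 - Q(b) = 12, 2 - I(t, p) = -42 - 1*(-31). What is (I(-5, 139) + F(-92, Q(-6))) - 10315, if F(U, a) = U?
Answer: -10394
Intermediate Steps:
I(t, p) = 13 (I(t, p) = 2 - (-42 - 1*(-31)) = 2 - (-42 + 31) = 2 - 1*(-11) = 2 + 11 = 13)
Q(b) = -10 (Q(b) = 2 - 1*12 = 2 - 12 = -10)
(I(-5, 139) + F(-92, Q(-6))) - 10315 = (13 - 92) - 10315 = -79 - 10315 = -10394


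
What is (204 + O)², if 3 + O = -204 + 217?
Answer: 45796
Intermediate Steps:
O = 10 (O = -3 + (-204 + 217) = -3 + 13 = 10)
(204 + O)² = (204 + 10)² = 214² = 45796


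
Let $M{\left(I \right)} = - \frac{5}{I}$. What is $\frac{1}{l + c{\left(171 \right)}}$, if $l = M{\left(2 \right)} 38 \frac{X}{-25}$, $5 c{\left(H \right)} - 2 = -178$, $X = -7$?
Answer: $- \frac{5}{309} \approx -0.016181$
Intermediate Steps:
$c{\left(H \right)} = - \frac{176}{5}$ ($c{\left(H \right)} = \frac{2}{5} + \frac{1}{5} \left(-178\right) = \frac{2}{5} - \frac{178}{5} = - \frac{176}{5}$)
$l = - \frac{133}{5}$ ($l = - \frac{5}{2} \cdot 38 \left(- \frac{7}{-25}\right) = \left(-5\right) \frac{1}{2} \cdot 38 \left(\left(-7\right) \left(- \frac{1}{25}\right)\right) = \left(- \frac{5}{2}\right) 38 \cdot \frac{7}{25} = \left(-95\right) \frac{7}{25} = - \frac{133}{5} \approx -26.6$)
$\frac{1}{l + c{\left(171 \right)}} = \frac{1}{- \frac{133}{5} - \frac{176}{5}} = \frac{1}{- \frac{309}{5}} = - \frac{5}{309}$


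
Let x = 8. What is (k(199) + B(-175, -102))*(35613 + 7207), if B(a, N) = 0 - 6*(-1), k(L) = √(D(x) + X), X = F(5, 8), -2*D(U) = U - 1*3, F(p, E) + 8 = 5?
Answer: 256920 + 21410*I*√22 ≈ 2.5692e+5 + 1.0042e+5*I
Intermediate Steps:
F(p, E) = -3 (F(p, E) = -8 + 5 = -3)
D(U) = 3/2 - U/2 (D(U) = -(U - 1*3)/2 = -(U - 3)/2 = -(-3 + U)/2 = 3/2 - U/2)
X = -3
k(L) = I*√22/2 (k(L) = √((3/2 - ½*8) - 3) = √((3/2 - 4) - 3) = √(-5/2 - 3) = √(-11/2) = I*√22/2)
B(a, N) = 6 (B(a, N) = 0 + 6 = 6)
(k(199) + B(-175, -102))*(35613 + 7207) = (I*√22/2 + 6)*(35613 + 7207) = (6 + I*√22/2)*42820 = 256920 + 21410*I*√22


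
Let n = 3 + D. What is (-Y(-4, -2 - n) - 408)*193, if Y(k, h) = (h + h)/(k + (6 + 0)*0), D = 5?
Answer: -79709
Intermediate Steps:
n = 8 (n = 3 + 5 = 8)
Y(k, h) = 2*h/k (Y(k, h) = (2*h)/(k + 6*0) = (2*h)/(k + 0) = (2*h)/k = 2*h/k)
(-Y(-4, -2 - n) - 408)*193 = (-2*(-2 - 1*8)/(-4) - 408)*193 = (-2*(-2 - 8)*(-1)/4 - 408)*193 = (-2*(-10)*(-1)/4 - 408)*193 = (-1*5 - 408)*193 = (-5 - 408)*193 = -413*193 = -79709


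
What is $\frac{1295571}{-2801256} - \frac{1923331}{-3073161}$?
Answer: $\frac{468748077935}{2869570230072} \approx 0.16335$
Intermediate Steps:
$\frac{1295571}{-2801256} - \frac{1923331}{-3073161} = 1295571 \left(- \frac{1}{2801256}\right) - - \frac{1923331}{3073161} = - \frac{431857}{933752} + \frac{1923331}{3073161} = \frac{468748077935}{2869570230072}$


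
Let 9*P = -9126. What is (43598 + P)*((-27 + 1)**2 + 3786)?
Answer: 190009808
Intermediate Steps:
P = -1014 (P = (1/9)*(-9126) = -1014)
(43598 + P)*((-27 + 1)**2 + 3786) = (43598 - 1014)*((-27 + 1)**2 + 3786) = 42584*((-26)**2 + 3786) = 42584*(676 + 3786) = 42584*4462 = 190009808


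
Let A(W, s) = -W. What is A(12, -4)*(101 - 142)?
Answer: 492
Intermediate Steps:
A(12, -4)*(101 - 142) = (-1*12)*(101 - 142) = -12*(-41) = 492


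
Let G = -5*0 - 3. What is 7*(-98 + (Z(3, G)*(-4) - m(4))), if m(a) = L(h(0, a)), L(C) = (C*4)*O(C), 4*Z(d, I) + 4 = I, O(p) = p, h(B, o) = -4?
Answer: -1085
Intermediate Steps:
G = -3 (G = 0 - 3 = -3)
Z(d, I) = -1 + I/4
L(C) = 4*C² (L(C) = (C*4)*C = (4*C)*C = 4*C²)
m(a) = 64 (m(a) = 4*(-4)² = 4*16 = 64)
7*(-98 + (Z(3, G)*(-4) - m(4))) = 7*(-98 + ((-1 + (¼)*(-3))*(-4) - 1*64)) = 7*(-98 + ((-1 - ¾)*(-4) - 64)) = 7*(-98 + (-7/4*(-4) - 64)) = 7*(-98 + (7 - 64)) = 7*(-98 - 57) = 7*(-155) = -1085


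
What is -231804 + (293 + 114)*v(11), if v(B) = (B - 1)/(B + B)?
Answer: -231619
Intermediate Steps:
v(B) = (-1 + B)/(2*B) (v(B) = (-1 + B)/((2*B)) = (-1 + B)*(1/(2*B)) = (-1 + B)/(2*B))
-231804 + (293 + 114)*v(11) = -231804 + (293 + 114)*((1/2)*(-1 + 11)/11) = -231804 + 407*((1/2)*(1/11)*10) = -231804 + 407*(5/11) = -231804 + 185 = -231619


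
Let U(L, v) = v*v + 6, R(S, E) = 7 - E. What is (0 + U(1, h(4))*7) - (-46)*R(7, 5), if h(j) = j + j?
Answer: 582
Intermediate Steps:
h(j) = 2*j
U(L, v) = 6 + v² (U(L, v) = v² + 6 = 6 + v²)
(0 + U(1, h(4))*7) - (-46)*R(7, 5) = (0 + (6 + (2*4)²)*7) - (-46)*(7 - 1*5) = (0 + (6 + 8²)*7) - (-46)*(7 - 5) = (0 + (6 + 64)*7) - (-46)*2 = (0 + 70*7) - 1*(-92) = (0 + 490) + 92 = 490 + 92 = 582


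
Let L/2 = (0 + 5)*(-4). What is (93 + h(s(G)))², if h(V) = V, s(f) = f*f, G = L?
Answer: 2866249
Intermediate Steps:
L = -40 (L = 2*((0 + 5)*(-4)) = 2*(5*(-4)) = 2*(-20) = -40)
G = -40
s(f) = f²
(93 + h(s(G)))² = (93 + (-40)²)² = (93 + 1600)² = 1693² = 2866249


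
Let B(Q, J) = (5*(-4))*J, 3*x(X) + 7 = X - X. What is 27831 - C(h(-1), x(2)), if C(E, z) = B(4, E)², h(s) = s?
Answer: 27431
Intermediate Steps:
x(X) = -7/3 (x(X) = -7/3 + (X - X)/3 = -7/3 + (⅓)*0 = -7/3 + 0 = -7/3)
B(Q, J) = -20*J
C(E, z) = 400*E² (C(E, z) = (-20*E)² = 400*E²)
27831 - C(h(-1), x(2)) = 27831 - 400*(-1)² = 27831 - 400 = 27431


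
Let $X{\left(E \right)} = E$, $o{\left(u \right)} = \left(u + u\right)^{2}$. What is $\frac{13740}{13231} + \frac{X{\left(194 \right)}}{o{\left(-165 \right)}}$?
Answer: $\frac{749426407}{720427950} \approx 1.0403$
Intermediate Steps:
$o{\left(u \right)} = 4 u^{2}$ ($o{\left(u \right)} = \left(2 u\right)^{2} = 4 u^{2}$)
$\frac{13740}{13231} + \frac{X{\left(194 \right)}}{o{\left(-165 \right)}} = \frac{13740}{13231} + \frac{194}{4 \left(-165\right)^{2}} = 13740 \cdot \frac{1}{13231} + \frac{194}{4 \cdot 27225} = \frac{13740}{13231} + \frac{194}{108900} = \frac{13740}{13231} + 194 \cdot \frac{1}{108900} = \frac{13740}{13231} + \frac{97}{54450} = \frac{749426407}{720427950}$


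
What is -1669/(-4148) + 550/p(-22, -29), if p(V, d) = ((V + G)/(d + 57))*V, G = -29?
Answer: 175807/12444 ≈ 14.128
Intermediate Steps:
p(V, d) = V*(-29 + V)/(57 + d) (p(V, d) = ((V - 29)/(d + 57))*V = ((-29 + V)/(57 + d))*V = V*(-29 + V)/(57 + d))
-1669/(-4148) + 550/p(-22, -29) = -1669/(-4148) + 550/((-22*(-29 - 22)/(57 - 29))) = -1669*(-1/4148) + 550/((-22*(-51)/28)) = 1669/4148 + 550/((-22*1/28*(-51))) = 1669/4148 + 550/(561/14) = 1669/4148 + 550*(14/561) = 1669/4148 + 700/51 = 175807/12444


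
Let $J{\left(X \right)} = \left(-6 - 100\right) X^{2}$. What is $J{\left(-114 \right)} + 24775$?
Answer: $-1352801$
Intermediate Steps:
$J{\left(X \right)} = - 106 X^{2}$
$J{\left(-114 \right)} + 24775 = - 106 \left(-114\right)^{2} + 24775 = \left(-106\right) 12996 + 24775 = -1377576 + 24775 = -1352801$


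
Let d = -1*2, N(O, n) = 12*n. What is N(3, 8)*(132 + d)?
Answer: 12480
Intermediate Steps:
d = -2
N(3, 8)*(132 + d) = (12*8)*(132 - 2) = 96*130 = 12480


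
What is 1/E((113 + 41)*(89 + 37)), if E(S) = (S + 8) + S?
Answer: 1/38816 ≈ 2.5763e-5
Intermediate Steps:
E(S) = 8 + 2*S (E(S) = (8 + S) + S = 8 + 2*S)
1/E((113 + 41)*(89 + 37)) = 1/(8 + 2*((113 + 41)*(89 + 37))) = 1/(8 + 2*(154*126)) = 1/(8 + 2*19404) = 1/(8 + 38808) = 1/38816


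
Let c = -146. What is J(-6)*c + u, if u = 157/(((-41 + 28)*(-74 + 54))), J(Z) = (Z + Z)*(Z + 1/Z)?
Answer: -2808883/260 ≈ -10803.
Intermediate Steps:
J(Z) = 2*Z*(Z + 1/Z) (J(Z) = (2*Z)*(Z + 1/Z) = 2*Z*(Z + 1/Z))
u = 157/260 (u = 157/((-13*(-20))) = 157/260 ≈ 0.60385)
J(-6)*c + u = (2 + 2*(-6)**2)*(-146) + 157/260 = (2 + 2*36)*(-146) + 157/260 = (2 + 72)*(-146) + 157/260 = 74*(-146) + 157/260 = -10804 + 157/260 = -2808883/260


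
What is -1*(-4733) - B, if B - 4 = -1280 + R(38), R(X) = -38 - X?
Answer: 6085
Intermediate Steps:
B = -1352 (B = 4 + (-1280 + (-38 - 1*38)) = 4 + (-1280 + (-38 - 38)) = 4 + (-1280 - 76) = 4 - 1356 = -1352)
-1*(-4733) - B = -1*(-4733) - 1*(-1352) = 4733 + 1352 = 6085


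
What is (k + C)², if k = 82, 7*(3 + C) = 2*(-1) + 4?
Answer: 308025/49 ≈ 6286.2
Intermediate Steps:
C = -19/7 (C = -3 + (2*(-1) + 4)/7 = -3 + (-2 + 4)/7 = -3 + (⅐)*2 = -3 + 2/7 = -19/7 ≈ -2.7143)
(k + C)² = (82 - 19/7)² = (555/7)² = 308025/49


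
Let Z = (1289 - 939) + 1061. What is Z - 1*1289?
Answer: 122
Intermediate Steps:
Z = 1411 (Z = 350 + 1061 = 1411)
Z - 1*1289 = 1411 - 1*1289 = 1411 - 1289 = 122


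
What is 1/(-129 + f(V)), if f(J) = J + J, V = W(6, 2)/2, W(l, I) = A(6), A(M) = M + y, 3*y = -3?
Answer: -1/124 ≈ -0.0080645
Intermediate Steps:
y = -1 (y = (⅓)*(-3) = -1)
A(M) = -1 + M (A(M) = M - 1 = -1 + M)
W(l, I) = 5 (W(l, I) = -1 + 6 = 5)
V = 5/2 ≈ 2.5000
f(J) = 2*J
1/(-129 + f(V)) = 1/(-129 + 2*(5/2)) = 1/(-129 + 5) = 1/(-124) = -1/124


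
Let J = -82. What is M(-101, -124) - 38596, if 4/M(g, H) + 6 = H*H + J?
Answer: -147513911/3822 ≈ -38596.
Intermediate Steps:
M(g, H) = 4/(-88 + H²) (M(g, H) = 4/(-6 + (H*H - 82)) = 4/(-6 + (H² - 82)) = 4/(-6 + (-82 + H²)) = 4/(-88 + H²))
M(-101, -124) - 38596 = 4/(-88 + (-124)²) - 38596 = 4/(-88 + 15376) - 38596 = 4/15288 - 38596 = 4*(1/15288) - 38596 = 1/3822 - 38596 = -147513911/3822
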